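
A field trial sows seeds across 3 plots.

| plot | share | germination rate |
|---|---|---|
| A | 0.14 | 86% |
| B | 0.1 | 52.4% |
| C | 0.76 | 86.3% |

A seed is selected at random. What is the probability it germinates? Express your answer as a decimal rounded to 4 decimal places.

Summing over the partition,
P(G) = P(G|A)·P(A) + P(G|B)·P(B) + P(G|C)·P(C)
      = 0.86·0.14 + 0.524·0.1 + 0.863·0.76
      = 0.1204 + 0.0524 + 0.65588 = 0.82868

P(G) ≈ 0.8287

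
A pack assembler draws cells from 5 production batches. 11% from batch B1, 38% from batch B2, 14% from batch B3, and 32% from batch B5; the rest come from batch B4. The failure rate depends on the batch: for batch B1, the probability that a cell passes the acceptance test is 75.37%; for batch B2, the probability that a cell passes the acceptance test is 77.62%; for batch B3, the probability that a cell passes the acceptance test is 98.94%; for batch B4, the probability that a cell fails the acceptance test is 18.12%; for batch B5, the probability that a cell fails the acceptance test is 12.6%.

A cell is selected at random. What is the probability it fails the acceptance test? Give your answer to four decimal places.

P(B4) = 1 − (0.11 + 0.38 + 0.14 + 0.32) = 0.05.
P(F|B1) = 1 − 0.7537 = 0.2463.
P(F|B2) = 1 − 0.7762 = 0.2238.
P(F|B3) = 1 − 0.9894 = 0.0106.
By the law of total probability,
P(F) = P(F|B1)·P(B1) + P(F|B2)·P(B2) + P(F|B3)·P(B3) + P(F|B4)·P(B4) + P(F|B5)·P(B5)
      = 0.2463·0.11 + 0.2238·0.38 + 0.0106·0.14 + 0.1812·0.05 + 0.126·0.32
      = 0.027093 + 0.085044 + 0.001484 + 0.00906 + 0.04032 = 0.163001

P(F) ≈ 0.1630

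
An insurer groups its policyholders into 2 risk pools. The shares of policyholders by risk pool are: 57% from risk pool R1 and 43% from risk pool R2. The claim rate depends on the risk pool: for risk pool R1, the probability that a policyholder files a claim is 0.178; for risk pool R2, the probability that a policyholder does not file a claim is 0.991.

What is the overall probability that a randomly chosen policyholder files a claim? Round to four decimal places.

P(C|R2) = 1 − 0.991 = 0.009.
Using total probability over the partition,
P(C) = P(C|R1)·P(R1) + P(C|R2)·P(R2)
      = 0.178·0.57 + 0.009·0.43
      = 0.10146 + 0.00387 = 0.10533

0.1053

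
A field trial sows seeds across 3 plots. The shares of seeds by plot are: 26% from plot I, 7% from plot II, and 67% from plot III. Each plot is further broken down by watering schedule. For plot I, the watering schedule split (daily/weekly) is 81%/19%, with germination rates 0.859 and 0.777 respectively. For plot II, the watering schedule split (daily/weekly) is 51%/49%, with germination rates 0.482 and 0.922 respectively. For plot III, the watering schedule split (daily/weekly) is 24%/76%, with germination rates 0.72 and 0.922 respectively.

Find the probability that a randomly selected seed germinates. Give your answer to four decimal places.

0.8534

P(G|I) = 0.81·0.859 + 0.19·0.777 = 0.69579 + 0.14763 = 0.84342
P(G|II) = 0.51·0.482 + 0.49·0.922 = 0.24582 + 0.45178 = 0.6976
P(G|III) = 0.24·0.72 + 0.76·0.922 = 0.1728 + 0.70072 = 0.87352
Then overall,
P(G) = 0.26·0.84342 + 0.07·0.6976 + 0.67·0.87352
      = 0.2192892 + 0.048832 + 0.5852584 = 0.8533796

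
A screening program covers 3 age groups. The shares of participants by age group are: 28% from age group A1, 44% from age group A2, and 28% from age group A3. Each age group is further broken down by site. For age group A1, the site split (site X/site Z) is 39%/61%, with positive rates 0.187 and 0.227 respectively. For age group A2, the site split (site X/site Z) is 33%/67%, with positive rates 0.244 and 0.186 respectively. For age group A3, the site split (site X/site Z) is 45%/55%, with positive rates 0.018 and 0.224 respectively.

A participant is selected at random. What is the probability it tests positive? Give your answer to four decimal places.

P(T) ≈ 0.1862

P(T|A1) = 0.39·0.187 + 0.61·0.227 = 0.07293 + 0.13847 = 0.2114
P(T|A2) = 0.33·0.244 + 0.67·0.186 = 0.08052 + 0.12462 = 0.20514
P(T|A3) = 0.45·0.018 + 0.55·0.224 = 0.0081 + 0.1232 = 0.1313
By total probability over the outer partition,
P(T) = 0.28·0.2114 + 0.44·0.20514 + 0.28·0.1313
      = 0.059192 + 0.0902616 + 0.036764 = 0.1862176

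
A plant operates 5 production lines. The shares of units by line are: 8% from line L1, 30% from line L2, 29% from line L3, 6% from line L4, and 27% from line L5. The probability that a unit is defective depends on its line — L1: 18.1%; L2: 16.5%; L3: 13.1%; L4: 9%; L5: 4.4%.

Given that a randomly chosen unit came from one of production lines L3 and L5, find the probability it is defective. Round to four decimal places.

0.0891

Let S = {L3, L5}.
P(S) = 0.29 + 0.27 = 0.56.
P(D ∩ S) = 0.131·0.29 + 0.044·0.27 = 0.03799 + 0.01188 = 0.04987.
P(D | S) = 0.04987 / 0.56 = 0.089054…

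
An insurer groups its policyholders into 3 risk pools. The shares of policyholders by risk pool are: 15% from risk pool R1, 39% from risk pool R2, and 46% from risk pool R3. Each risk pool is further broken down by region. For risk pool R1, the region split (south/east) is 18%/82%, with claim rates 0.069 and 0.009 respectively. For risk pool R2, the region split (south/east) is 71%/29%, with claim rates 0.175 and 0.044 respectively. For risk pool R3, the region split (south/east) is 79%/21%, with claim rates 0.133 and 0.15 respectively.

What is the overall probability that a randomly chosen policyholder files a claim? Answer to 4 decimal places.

P(C|R1) = 0.18·0.069 + 0.82·0.009 = 0.01242 + 0.00738 = 0.0198
P(C|R2) = 0.71·0.175 + 0.29·0.044 = 0.12425 + 0.01276 = 0.13701
P(C|R3) = 0.79·0.133 + 0.21·0.15 = 0.10507 + 0.0315 = 0.13657
By total probability over the outer partition,
P(C) = 0.15·0.0198 + 0.39·0.13701 + 0.46·0.13657
      = 0.00297 + 0.0534339 + 0.0628222 = 0.1192261

0.1192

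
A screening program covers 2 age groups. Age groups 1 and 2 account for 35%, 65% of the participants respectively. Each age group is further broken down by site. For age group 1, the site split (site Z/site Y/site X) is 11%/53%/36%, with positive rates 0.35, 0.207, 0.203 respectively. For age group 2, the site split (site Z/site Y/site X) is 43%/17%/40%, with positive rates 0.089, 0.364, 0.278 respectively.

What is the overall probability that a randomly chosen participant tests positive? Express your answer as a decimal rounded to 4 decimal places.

P(T) ≈ 0.2148

P(T|1) = 0.11·0.35 + 0.53·0.207 + 0.36·0.203 = 0.0385 + 0.10971 + 0.07308 = 0.22129
P(T|2) = 0.43·0.089 + 0.17·0.364 + 0.4·0.278 = 0.03827 + 0.06188 + 0.1112 = 0.21135
Then overall,
P(T) = 0.35·0.22129 + 0.65·0.21135
      = 0.0774515 + 0.1373775 = 0.214829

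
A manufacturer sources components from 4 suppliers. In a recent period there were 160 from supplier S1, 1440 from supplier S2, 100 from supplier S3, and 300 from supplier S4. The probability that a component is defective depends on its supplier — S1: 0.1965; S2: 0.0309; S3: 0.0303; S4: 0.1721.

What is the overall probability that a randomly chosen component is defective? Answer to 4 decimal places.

Total: 160 + 1440 + 100 + 300 = 2000.
P(S1) = 160/2000 = 0.08. P(S2) = 1440/2000 = 0.72. P(S3) = 100/2000 = 0.05. P(S4) = 300/2000 = 0.15.
By the law of total probability,
P(D) = P(D|S1)·P(S1) + P(D|S2)·P(S2) + P(D|S3)·P(S3) + P(D|S4)·P(S4)
      = 0.1965·0.08 + 0.0309·0.72 + 0.0303·0.05 + 0.1721·0.15
      = 0.01572 + 0.022248 + 0.001515 + 0.025815 = 0.065298

P(D) ≈ 0.0653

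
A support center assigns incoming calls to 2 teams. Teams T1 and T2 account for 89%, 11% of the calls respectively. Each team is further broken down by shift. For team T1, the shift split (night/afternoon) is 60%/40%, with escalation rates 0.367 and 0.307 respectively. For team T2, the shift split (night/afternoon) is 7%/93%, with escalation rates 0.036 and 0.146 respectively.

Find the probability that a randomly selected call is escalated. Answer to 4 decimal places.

0.3205

P(E|T1) = 0.6·0.367 + 0.4·0.307 = 0.2202 + 0.1228 = 0.343
P(E|T2) = 0.07·0.036 + 0.93·0.146 = 0.00252 + 0.13578 = 0.1383
Then overall,
P(E) = 0.89·0.343 + 0.11·0.1383
      = 0.30527 + 0.015213 = 0.320483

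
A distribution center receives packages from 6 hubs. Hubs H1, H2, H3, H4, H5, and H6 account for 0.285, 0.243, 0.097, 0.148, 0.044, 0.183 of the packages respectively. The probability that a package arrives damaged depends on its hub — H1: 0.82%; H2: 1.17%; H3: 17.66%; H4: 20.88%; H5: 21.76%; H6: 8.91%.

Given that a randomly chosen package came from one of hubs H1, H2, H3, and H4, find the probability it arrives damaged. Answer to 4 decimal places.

Let S = {H1, H2, H3, H4}.
P(S) = 0.285 + 0.243 + 0.097 + 0.148 = 0.773.
P(D ∩ S) = 0.0082·0.285 + 0.0117·0.243 + 0.1766·0.097 + 0.2088·0.148 = 0.002337 + 0.0028431 + 0.0171302 + 0.0309024 = 0.0532127.
P(D | S) = 0.0532127 / 0.773 = 0.068839…

P(D|S) ≈ 0.0688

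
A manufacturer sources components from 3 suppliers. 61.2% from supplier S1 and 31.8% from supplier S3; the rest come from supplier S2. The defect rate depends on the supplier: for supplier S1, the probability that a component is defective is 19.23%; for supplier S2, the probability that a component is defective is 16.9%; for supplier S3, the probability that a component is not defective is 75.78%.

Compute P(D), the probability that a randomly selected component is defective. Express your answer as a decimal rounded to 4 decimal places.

0.2065

P(S2) = 1 − (0.612 + 0.318) = 0.07.
P(D|S3) = 1 − 0.7578 = 0.2422.
Summing over the partition,
P(D) = P(D|S1)·P(S1) + P(D|S2)·P(S2) + P(D|S3)·P(S3)
      = 0.1923·0.612 + 0.169·0.07 + 0.2422·0.318
      = 0.1176876 + 0.01183 + 0.0770196 = 0.2065372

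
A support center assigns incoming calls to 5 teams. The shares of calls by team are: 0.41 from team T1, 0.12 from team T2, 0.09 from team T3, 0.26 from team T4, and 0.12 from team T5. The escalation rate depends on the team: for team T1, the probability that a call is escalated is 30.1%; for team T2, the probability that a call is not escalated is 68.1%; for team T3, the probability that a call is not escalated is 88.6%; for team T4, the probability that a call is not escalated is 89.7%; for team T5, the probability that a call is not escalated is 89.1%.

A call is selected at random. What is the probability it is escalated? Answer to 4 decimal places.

P(E|T2) = 1 − 0.681 = 0.319.
P(E|T3) = 1 − 0.886 = 0.114.
P(E|T4) = 1 − 0.897 = 0.103.
P(E|T5) = 1 − 0.891 = 0.109.
Using total probability over the partition,
P(E) = P(E|T1)·P(T1) + P(E|T2)·P(T2) + P(E|T3)·P(T3) + P(E|T4)·P(T4) + P(E|T5)·P(T5)
      = 0.301·0.41 + 0.319·0.12 + 0.114·0.09 + 0.103·0.26 + 0.109·0.12
      = 0.12341 + 0.03828 + 0.01026 + 0.02678 + 0.01308 = 0.21181

P(E) ≈ 0.2118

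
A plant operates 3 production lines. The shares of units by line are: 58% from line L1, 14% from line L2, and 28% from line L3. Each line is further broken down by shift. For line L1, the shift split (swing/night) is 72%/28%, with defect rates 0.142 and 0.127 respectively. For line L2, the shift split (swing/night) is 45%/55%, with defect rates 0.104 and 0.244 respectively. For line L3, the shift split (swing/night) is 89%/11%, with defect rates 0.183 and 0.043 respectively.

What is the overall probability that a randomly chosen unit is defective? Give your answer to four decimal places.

0.1522

P(D|L1) = 0.72·0.142 + 0.28·0.127 = 0.10224 + 0.03556 = 0.1378
P(D|L2) = 0.45·0.104 + 0.55·0.244 = 0.0468 + 0.1342 = 0.181
P(D|L3) = 0.89·0.183 + 0.11·0.043 = 0.16287 + 0.00473 = 0.1676
Then overall,
P(D) = 0.58·0.1378 + 0.14·0.181 + 0.28·0.1676
      = 0.079924 + 0.02534 + 0.046928 = 0.152192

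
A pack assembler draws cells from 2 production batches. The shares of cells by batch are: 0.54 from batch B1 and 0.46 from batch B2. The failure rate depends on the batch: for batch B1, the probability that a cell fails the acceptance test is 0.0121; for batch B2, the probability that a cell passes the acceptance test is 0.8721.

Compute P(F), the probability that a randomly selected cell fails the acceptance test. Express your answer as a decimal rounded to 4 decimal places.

P(F) ≈ 0.0654

P(F|B2) = 1 − 0.8721 = 0.1279.
P(F) = P(F|B1)·P(B1) + P(F|B2)·P(B2)
      = 0.0121·0.54 + 0.1279·0.46
      = 0.006534 + 0.058834 = 0.065368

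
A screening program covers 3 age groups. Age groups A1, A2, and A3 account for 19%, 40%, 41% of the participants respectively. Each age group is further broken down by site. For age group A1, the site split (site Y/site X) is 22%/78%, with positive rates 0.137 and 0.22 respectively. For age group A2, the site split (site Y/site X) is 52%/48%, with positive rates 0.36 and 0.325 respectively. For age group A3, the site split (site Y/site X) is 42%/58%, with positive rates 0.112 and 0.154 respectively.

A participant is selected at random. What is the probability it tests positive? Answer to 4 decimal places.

P(T) ≈ 0.2315

P(T|A1) = 0.22·0.137 + 0.78·0.22 = 0.03014 + 0.1716 = 0.20174
P(T|A2) = 0.52·0.36 + 0.48·0.325 = 0.1872 + 0.156 = 0.3432
P(T|A3) = 0.42·0.112 + 0.58·0.154 = 0.04704 + 0.08932 = 0.13636
By total probability over the outer partition,
P(T) = 0.19·0.20174 + 0.4·0.3432 + 0.41·0.13636
      = 0.0383306 + 0.13728 + 0.0559076 = 0.2315182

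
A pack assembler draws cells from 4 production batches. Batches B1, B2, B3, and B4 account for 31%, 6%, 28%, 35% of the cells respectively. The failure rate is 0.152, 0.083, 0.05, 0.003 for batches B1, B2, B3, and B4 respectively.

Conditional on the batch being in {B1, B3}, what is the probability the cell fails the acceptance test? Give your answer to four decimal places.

Let S = {B1, B3}.
P(S) = 0.31 + 0.28 = 0.59.
P(F ∩ S) = 0.152·0.31 + 0.05·0.28 = 0.04712 + 0.014 = 0.06112.
P(F | S) = 0.06112 / 0.59 = 0.103593…

0.1036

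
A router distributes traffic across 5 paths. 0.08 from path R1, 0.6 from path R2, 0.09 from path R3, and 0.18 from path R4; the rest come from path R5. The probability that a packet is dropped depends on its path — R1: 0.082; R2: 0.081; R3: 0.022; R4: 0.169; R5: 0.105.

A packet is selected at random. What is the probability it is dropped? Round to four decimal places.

0.0928

P(R5) = 1 − (0.08 + 0.6 + 0.09 + 0.18) = 0.05.
P(L) = P(L|R1)·P(R1) + P(L|R2)·P(R2) + P(L|R3)·P(R3) + P(L|R4)·P(R4) + P(L|R5)·P(R5)
      = 0.082·0.08 + 0.081·0.6 + 0.022·0.09 + 0.169·0.18 + 0.105·0.05
      = 0.00656 + 0.0486 + 0.00198 + 0.03042 + 0.00525 = 0.09281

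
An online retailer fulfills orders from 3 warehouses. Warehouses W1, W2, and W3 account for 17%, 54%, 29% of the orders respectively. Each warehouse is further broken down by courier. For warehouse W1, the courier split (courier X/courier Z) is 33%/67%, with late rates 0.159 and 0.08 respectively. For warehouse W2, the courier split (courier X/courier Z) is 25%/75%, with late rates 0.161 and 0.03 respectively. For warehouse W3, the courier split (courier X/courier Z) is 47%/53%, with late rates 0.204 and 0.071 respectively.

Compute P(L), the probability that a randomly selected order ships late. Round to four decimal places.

P(L|W1) = 0.33·0.159 + 0.67·0.08 = 0.05247 + 0.0536 = 0.10607
P(L|W2) = 0.25·0.161 + 0.75·0.03 = 0.04025 + 0.0225 = 0.06275
P(L|W3) = 0.47·0.204 + 0.53·0.071 = 0.09588 + 0.03763 = 0.13351
Then overall,
P(L) = 0.17·0.10607 + 0.54·0.06275 + 0.29·0.13351
      = 0.0180319 + 0.033885 + 0.0387179 = 0.0906348

P(L) ≈ 0.0906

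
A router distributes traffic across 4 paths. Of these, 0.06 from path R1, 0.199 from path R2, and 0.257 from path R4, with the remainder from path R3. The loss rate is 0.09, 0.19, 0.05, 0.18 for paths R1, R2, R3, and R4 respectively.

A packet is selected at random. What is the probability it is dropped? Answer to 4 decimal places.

P(R3) = 1 − (0.06 + 0.199 + 0.257) = 0.484.
By the law of total probability,
P(L) = P(L|R1)·P(R1) + P(L|R2)·P(R2) + P(L|R3)·P(R3) + P(L|R4)·P(R4)
      = 0.09·0.06 + 0.19·0.199 + 0.05·0.484 + 0.18·0.257
      = 0.0054 + 0.03781 + 0.0242 + 0.04626 = 0.11367

P(L) ≈ 0.1137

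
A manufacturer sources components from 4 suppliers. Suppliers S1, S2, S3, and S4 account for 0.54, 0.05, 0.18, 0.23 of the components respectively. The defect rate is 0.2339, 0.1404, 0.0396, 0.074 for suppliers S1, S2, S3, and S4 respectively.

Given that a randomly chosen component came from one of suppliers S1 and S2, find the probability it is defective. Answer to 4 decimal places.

Let S = {S1, S2}.
P(S) = 0.54 + 0.05 = 0.59.
P(D ∩ S) = 0.2339·0.54 + 0.1404·0.05 = 0.126306 + 0.00702 = 0.133326.
P(D | S) = 0.133326 / 0.59 = 0.225976…

0.2260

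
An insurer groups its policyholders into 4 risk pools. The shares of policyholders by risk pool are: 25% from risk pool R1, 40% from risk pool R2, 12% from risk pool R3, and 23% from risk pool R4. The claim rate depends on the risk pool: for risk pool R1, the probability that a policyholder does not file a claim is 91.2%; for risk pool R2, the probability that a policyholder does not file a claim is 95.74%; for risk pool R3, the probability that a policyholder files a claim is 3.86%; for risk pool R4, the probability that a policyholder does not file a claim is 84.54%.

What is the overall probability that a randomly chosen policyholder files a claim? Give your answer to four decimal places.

P(C|R1) = 1 − 0.912 = 0.088.
P(C|R2) = 1 − 0.9574 = 0.0426.
P(C|R4) = 1 − 0.8454 = 0.1546.
P(C) = P(C|R1)·P(R1) + P(C|R2)·P(R2) + P(C|R3)·P(R3) + P(C|R4)·P(R4)
      = 0.088·0.25 + 0.0426·0.4 + 0.0386·0.12 + 0.1546·0.23
      = 0.022 + 0.01704 + 0.004632 + 0.035558 = 0.07923

0.0792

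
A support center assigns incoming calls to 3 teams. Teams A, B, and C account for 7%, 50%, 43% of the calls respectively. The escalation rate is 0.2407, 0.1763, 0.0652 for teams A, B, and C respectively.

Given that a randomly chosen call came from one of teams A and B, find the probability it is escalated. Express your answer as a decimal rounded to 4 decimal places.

Let S = {A, B}.
P(S) = 0.07 + 0.5 = 0.57.
P(E ∩ S) = 0.2407·0.07 + 0.1763·0.5 = 0.016849 + 0.08815 = 0.104999.
P(E | S) = 0.104999 / 0.57 = 0.184209…

P(E|S) ≈ 0.1842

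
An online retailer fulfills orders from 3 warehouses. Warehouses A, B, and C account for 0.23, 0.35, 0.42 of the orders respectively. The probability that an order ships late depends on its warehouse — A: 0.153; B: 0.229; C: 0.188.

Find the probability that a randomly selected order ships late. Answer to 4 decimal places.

By the law of total probability,
P(L) = P(L|A)·P(A) + P(L|B)·P(B) + P(L|C)·P(C)
      = 0.153·0.23 + 0.229·0.35 + 0.188·0.42
      = 0.03519 + 0.08015 + 0.07896 = 0.1943

P(L) ≈ 0.1943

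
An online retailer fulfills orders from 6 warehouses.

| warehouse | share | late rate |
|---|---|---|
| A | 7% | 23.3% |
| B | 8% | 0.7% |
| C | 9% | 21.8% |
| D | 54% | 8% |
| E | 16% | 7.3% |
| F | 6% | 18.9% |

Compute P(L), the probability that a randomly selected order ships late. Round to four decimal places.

P(L) = P(L|A)·P(A) + P(L|B)·P(B) + P(L|C)·P(C) + P(L|D)·P(D) + P(L|E)·P(E) + P(L|F)·P(F)
      = 0.233·0.07 + 0.007·0.08 + 0.218·0.09 + 0.08·0.54 + 0.073·0.16 + 0.189·0.06
      = 0.01631 + 0.00056 + 0.01962 + 0.0432 + 0.01168 + 0.01134 = 0.10271

P(L) ≈ 0.1027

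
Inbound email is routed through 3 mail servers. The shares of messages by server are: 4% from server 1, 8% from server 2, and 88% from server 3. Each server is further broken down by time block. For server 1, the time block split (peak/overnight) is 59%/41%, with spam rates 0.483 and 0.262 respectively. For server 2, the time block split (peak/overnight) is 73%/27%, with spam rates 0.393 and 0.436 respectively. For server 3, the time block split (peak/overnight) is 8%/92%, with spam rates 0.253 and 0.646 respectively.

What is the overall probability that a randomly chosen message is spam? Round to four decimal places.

P(S|1) = 0.59·0.483 + 0.41·0.262 = 0.28497 + 0.10742 = 0.39239
P(S|2) = 0.73·0.393 + 0.27·0.436 = 0.28689 + 0.11772 = 0.40461
P(S|3) = 0.08·0.253 + 0.92·0.646 = 0.02024 + 0.59432 = 0.61456
By total probability over the outer partition,
P(S) = 0.04·0.39239 + 0.08·0.40461 + 0.88·0.61456
      = 0.0156956 + 0.0323688 + 0.5408128 = 0.5888772

0.5889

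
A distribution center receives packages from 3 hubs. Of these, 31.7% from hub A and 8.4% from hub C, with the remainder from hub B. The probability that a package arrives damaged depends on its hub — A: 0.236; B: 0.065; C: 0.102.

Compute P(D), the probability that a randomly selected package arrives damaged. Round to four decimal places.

P(D) ≈ 0.1223

P(B) = 1 − (0.317 + 0.084) = 0.599.
P(D) = P(D|A)·P(A) + P(D|B)·P(B) + P(D|C)·P(C)
      = 0.236·0.317 + 0.065·0.599 + 0.102·0.084
      = 0.074812 + 0.038935 + 0.008568 = 0.122315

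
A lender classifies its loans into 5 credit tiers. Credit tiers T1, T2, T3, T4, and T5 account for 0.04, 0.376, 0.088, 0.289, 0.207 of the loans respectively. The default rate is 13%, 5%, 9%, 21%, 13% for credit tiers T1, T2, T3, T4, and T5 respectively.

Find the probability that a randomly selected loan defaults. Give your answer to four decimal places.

P(D) = P(D|T1)·P(T1) + P(D|T2)·P(T2) + P(D|T3)·P(T3) + P(D|T4)·P(T4) + P(D|T5)·P(T5)
      = 0.13·0.04 + 0.05·0.376 + 0.09·0.088 + 0.21·0.289 + 0.13·0.207
      = 0.0052 + 0.0188 + 0.00792 + 0.06069 + 0.02691 = 0.11952

0.1195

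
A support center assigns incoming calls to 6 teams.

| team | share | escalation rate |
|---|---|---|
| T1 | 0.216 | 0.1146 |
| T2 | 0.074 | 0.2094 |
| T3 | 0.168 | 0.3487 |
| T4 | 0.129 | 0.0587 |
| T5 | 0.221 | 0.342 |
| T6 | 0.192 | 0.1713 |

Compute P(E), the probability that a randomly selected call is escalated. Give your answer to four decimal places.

0.2149

P(E) = P(E|T1)·P(T1) + P(E|T2)·P(T2) + P(E|T3)·P(T3) + P(E|T4)·P(T4) + P(E|T5)·P(T5) + P(E|T6)·P(T6)
      = 0.1146·0.216 + 0.2094·0.074 + 0.3487·0.168 + 0.0587·0.129 + 0.342·0.221 + 0.1713·0.192
      = 0.0247536 + 0.0154956 + 0.0585816 + 0.0075723 + 0.075582 + 0.0328896 = 0.2148747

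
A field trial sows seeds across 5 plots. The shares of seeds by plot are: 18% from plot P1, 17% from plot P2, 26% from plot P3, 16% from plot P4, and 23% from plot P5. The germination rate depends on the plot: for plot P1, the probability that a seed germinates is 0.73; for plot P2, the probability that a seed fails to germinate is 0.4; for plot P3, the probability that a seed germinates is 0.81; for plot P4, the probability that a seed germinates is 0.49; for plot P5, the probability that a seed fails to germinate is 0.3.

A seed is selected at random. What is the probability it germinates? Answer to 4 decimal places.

P(G|P2) = 1 − 0.4 = 0.6.
P(G|P5) = 1 − 0.3 = 0.7.
Summing over the partition,
P(G) = P(G|P1)·P(P1) + P(G|P2)·P(P2) + P(G|P3)·P(P3) + P(G|P4)·P(P4) + P(G|P5)·P(P5)
      = 0.73·0.18 + 0.6·0.17 + 0.81·0.26 + 0.49·0.16 + 0.7·0.23
      = 0.1314 + 0.102 + 0.2106 + 0.0784 + 0.161 = 0.6834

P(G) ≈ 0.6834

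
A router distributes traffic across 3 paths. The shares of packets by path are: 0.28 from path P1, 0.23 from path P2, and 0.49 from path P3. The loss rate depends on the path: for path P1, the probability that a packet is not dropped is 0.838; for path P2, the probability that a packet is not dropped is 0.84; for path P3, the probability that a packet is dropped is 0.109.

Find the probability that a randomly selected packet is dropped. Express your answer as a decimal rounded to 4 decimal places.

P(L|P1) = 1 − 0.838 = 0.162.
P(L|P2) = 1 − 0.84 = 0.16.
By the law of total probability,
P(L) = P(L|P1)·P(P1) + P(L|P2)·P(P2) + P(L|P3)·P(P3)
      = 0.162·0.28 + 0.16·0.23 + 0.109·0.49
      = 0.04536 + 0.0368 + 0.05341 = 0.13557

P(L) ≈ 0.1356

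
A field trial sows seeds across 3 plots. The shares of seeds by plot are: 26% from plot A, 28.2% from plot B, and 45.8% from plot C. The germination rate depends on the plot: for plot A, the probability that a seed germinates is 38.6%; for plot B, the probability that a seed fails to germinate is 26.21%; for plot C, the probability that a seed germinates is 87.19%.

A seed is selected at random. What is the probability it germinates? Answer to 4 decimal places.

P(G|B) = 1 − 0.2621 = 0.7379.
P(G) = P(G|A)·P(A) + P(G|B)·P(B) + P(G|C)·P(C)
      = 0.386·0.26 + 0.7379·0.282 + 0.8719·0.458
      = 0.10036 + 0.2080878 + 0.3993302 = 0.707778

0.7078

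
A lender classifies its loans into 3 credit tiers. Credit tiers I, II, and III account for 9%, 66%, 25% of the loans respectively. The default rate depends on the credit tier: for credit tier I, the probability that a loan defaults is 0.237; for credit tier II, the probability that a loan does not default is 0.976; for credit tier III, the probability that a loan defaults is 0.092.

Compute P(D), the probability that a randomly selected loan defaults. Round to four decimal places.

0.0602

P(D|II) = 1 − 0.976 = 0.024.
P(D) = P(D|I)·P(I) + P(D|II)·P(II) + P(D|III)·P(III)
      = 0.237·0.09 + 0.024·0.66 + 0.092·0.25
      = 0.02133 + 0.01584 + 0.023 = 0.06017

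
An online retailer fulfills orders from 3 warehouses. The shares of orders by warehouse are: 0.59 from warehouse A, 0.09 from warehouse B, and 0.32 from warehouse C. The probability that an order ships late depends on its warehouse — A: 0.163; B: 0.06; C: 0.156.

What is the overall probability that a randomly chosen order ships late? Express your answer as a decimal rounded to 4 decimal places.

P(L) = P(L|A)·P(A) + P(L|B)·P(B) + P(L|C)·P(C)
      = 0.163·0.59 + 0.06·0.09 + 0.156·0.32
      = 0.09617 + 0.0054 + 0.04992 = 0.15149

P(L) ≈ 0.1515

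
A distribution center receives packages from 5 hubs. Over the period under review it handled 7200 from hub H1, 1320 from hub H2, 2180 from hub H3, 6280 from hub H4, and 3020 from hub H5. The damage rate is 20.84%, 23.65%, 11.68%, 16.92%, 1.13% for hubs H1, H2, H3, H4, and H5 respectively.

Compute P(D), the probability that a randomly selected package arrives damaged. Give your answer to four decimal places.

0.1582

Total: 7200 + 1320 + 2180 + 6280 + 3020 = 20000.
P(H1) = 7200/20000 = 0.36. P(H2) = 1320/20000 = 0.066. P(H3) = 2180/20000 = 0.109. P(H4) = 6280/20000 = 0.314. P(H5) = 3020/20000 = 0.151.
P(D) = P(D|H1)·P(H1) + P(D|H2)·P(H2) + P(D|H3)·P(H3) + P(D|H4)·P(H4) + P(D|H5)·P(H5)
      = 0.2084·0.36 + 0.2365·0.066 + 0.1168·0.109 + 0.1692·0.314 + 0.0113·0.151
      = 0.075024 + 0.015609 + 0.0127312 + 0.0531288 + 0.0017063 = 0.1581993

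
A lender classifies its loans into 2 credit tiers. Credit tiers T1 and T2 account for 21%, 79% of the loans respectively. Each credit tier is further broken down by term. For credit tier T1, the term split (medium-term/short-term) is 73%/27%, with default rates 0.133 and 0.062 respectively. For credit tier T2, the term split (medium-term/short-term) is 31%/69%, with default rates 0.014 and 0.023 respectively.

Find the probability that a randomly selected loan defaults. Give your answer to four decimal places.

0.0399

P(D|T1) = 0.73·0.133 + 0.27·0.062 = 0.09709 + 0.01674 = 0.11383
P(D|T2) = 0.31·0.014 + 0.69·0.023 = 0.00434 + 0.01587 = 0.02021
By total probability over the outer partition,
P(D) = 0.21·0.11383 + 0.79·0.02021
      = 0.0239043 + 0.0159659 = 0.0398702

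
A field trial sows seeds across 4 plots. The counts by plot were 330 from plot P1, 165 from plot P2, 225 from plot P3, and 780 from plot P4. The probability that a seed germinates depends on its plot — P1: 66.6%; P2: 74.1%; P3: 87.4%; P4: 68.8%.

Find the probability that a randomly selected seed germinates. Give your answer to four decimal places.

P(G) ≈ 0.7169

Total: 330 + 165 + 225 + 780 = 1500.
P(P1) = 330/1500 = 0.22. P(P2) = 165/1500 = 0.11. P(P3) = 225/1500 = 0.15. P(P4) = 780/1500 = 0.52.
P(G) = P(G|P1)·P(P1) + P(G|P2)·P(P2) + P(G|P3)·P(P3) + P(G|P4)·P(P4)
      = 0.666·0.22 + 0.741·0.11 + 0.874·0.15 + 0.688·0.52
      = 0.14652 + 0.08151 + 0.1311 + 0.35776 = 0.71689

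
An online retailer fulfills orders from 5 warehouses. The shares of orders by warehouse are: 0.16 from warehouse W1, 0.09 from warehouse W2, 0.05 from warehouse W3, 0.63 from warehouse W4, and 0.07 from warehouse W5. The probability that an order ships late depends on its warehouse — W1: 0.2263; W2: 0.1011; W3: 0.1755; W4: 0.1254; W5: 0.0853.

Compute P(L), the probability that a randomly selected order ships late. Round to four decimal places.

P(L) = P(L|W1)·P(W1) + P(L|W2)·P(W2) + P(L|W3)·P(W3) + P(L|W4)·P(W4) + P(L|W5)·P(W5)
      = 0.2263·0.16 + 0.1011·0.09 + 0.1755·0.05 + 0.1254·0.63 + 0.0853·0.07
      = 0.036208 + 0.009099 + 0.008775 + 0.079002 + 0.005971 = 0.139055

0.1391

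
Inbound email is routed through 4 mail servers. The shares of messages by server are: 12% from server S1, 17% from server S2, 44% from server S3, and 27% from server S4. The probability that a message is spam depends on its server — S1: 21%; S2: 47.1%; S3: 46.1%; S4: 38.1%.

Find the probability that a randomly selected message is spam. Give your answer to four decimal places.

P(S) ≈ 0.4110

Using total probability over the partition,
P(S) = P(S|S1)·P(S1) + P(S|S2)·P(S2) + P(S|S3)·P(S3) + P(S|S4)·P(S4)
      = 0.21·0.12 + 0.471·0.17 + 0.461·0.44 + 0.381·0.27
      = 0.0252 + 0.08007 + 0.20284 + 0.10287 = 0.41098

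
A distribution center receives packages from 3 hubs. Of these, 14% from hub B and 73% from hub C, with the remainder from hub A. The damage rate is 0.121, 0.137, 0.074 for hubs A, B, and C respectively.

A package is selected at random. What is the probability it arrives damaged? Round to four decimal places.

0.0889

P(A) = 1 − (0.14 + 0.73) = 0.13.
Summing over the partition,
P(D) = P(D|A)·P(A) + P(D|B)·P(B) + P(D|C)·P(C)
      = 0.121·0.13 + 0.137·0.14 + 0.074·0.73
      = 0.01573 + 0.01918 + 0.05402 = 0.08893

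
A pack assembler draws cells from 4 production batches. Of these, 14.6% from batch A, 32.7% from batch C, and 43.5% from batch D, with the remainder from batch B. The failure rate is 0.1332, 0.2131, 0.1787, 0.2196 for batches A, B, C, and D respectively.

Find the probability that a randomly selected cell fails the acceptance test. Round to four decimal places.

P(F) ≈ 0.1930

P(B) = 1 − (0.146 + 0.327 + 0.435) = 0.092.
P(F) = P(F|A)·P(A) + P(F|B)·P(B) + P(F|C)·P(C) + P(F|D)·P(D)
      = 0.1332·0.146 + 0.2131·0.092 + 0.1787·0.327 + 0.2196·0.435
      = 0.0194472 + 0.0196052 + 0.0584349 + 0.095526 = 0.1930133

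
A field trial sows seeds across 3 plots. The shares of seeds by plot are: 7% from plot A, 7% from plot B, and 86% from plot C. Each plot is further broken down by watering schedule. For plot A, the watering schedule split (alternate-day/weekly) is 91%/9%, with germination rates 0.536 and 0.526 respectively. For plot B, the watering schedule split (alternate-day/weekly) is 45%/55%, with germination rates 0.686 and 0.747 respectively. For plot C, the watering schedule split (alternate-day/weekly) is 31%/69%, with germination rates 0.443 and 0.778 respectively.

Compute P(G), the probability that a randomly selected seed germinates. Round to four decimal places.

P(G|A) = 0.91·0.536 + 0.09·0.526 = 0.48776 + 0.04734 = 0.5351
P(G|B) = 0.45·0.686 + 0.55·0.747 = 0.3087 + 0.41085 = 0.71955
P(G|C) = 0.31·0.443 + 0.69·0.778 = 0.13733 + 0.53682 = 0.67415
Then overall,
P(G) = 0.07·0.5351 + 0.07·0.71955 + 0.86·0.67415
      = 0.037457 + 0.0503685 + 0.579769 = 0.6675945

0.6676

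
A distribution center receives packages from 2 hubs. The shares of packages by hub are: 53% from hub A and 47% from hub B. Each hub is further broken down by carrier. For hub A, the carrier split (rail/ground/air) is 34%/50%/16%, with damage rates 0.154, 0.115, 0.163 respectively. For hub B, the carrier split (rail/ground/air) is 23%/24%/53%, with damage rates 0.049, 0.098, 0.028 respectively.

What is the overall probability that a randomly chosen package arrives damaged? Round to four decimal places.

0.0954

P(D|A) = 0.34·0.154 + 0.5·0.115 + 0.16·0.163 = 0.05236 + 0.0575 + 0.02608 = 0.13594
P(D|B) = 0.23·0.049 + 0.24·0.098 + 0.53·0.028 = 0.01127 + 0.02352 + 0.01484 = 0.04963
Then overall,
P(D) = 0.53·0.13594 + 0.47·0.04963
      = 0.0720482 + 0.0233261 = 0.0953743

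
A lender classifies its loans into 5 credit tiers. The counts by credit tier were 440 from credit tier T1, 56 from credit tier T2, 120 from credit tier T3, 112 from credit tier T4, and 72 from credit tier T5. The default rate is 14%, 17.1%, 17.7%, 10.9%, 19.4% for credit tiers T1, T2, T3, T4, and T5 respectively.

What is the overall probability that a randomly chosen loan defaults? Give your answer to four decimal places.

Total: 440 + 56 + 120 + 112 + 72 = 800.
P(T1) = 440/800 = 0.55. P(T2) = 56/800 = 0.07. P(T3) = 120/800 = 0.15. P(T4) = 112/800 = 0.14. P(T5) = 72/800 = 0.09.
P(D) = P(D|T1)·P(T1) + P(D|T2)·P(T2) + P(D|T3)·P(T3) + P(D|T4)·P(T4) + P(D|T5)·P(T5)
      = 0.14·0.55 + 0.171·0.07 + 0.177·0.15 + 0.109·0.14 + 0.194·0.09
      = 0.077 + 0.01197 + 0.02655 + 0.01526 + 0.01746 = 0.14824

P(D) ≈ 0.1482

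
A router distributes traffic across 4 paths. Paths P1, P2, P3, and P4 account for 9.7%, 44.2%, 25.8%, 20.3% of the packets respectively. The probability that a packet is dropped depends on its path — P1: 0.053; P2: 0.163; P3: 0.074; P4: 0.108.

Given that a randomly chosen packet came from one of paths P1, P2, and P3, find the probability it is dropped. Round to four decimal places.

0.1208

Let S = {P1, P2, P3}.
P(S) = 0.097 + 0.442 + 0.258 = 0.797.
P(L ∩ S) = 0.053·0.097 + 0.163·0.442 + 0.074·0.258 = 0.005141 + 0.072046 + 0.019092 = 0.096279.
P(L | S) = 0.096279 / 0.797 = 0.120802…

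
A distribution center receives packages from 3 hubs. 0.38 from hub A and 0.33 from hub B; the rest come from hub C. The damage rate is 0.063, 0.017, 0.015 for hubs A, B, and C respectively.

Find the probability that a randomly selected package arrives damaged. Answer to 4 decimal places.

P(C) = 1 − (0.38 + 0.33) = 0.29.
P(D) = P(D|A)·P(A) + P(D|B)·P(B) + P(D|C)·P(C)
      = 0.063·0.38 + 0.017·0.33 + 0.015·0.29
      = 0.02394 + 0.00561 + 0.00435 = 0.0339

0.0339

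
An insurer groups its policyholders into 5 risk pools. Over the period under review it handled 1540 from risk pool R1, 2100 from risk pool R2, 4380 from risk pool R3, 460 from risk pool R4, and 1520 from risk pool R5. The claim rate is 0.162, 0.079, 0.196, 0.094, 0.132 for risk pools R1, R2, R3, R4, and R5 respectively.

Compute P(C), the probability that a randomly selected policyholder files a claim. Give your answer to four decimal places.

Total: 1540 + 2100 + 4380 + 460 + 1520 = 10000.
P(R1) = 1540/10000 = 0.154. P(R2) = 2100/10000 = 0.21. P(R3) = 4380/10000 = 0.438. P(R4) = 460/10000 = 0.046. P(R5) = 1520/10000 = 0.152.
By the law of total probability,
P(C) = P(C|R1)·P(R1) + P(C|R2)·P(R2) + P(C|R3)·P(R3) + P(C|R4)·P(R4) + P(C|R5)·P(R5)
      = 0.162·0.154 + 0.079·0.21 + 0.196·0.438 + 0.094·0.046 + 0.132·0.152
      = 0.024948 + 0.01659 + 0.085848 + 0.004324 + 0.020064 = 0.151774

0.1518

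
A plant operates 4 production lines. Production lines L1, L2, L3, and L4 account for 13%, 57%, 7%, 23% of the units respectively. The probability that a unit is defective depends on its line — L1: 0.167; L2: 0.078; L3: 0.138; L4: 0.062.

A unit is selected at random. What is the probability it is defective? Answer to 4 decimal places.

P(D) = P(D|L1)·P(L1) + P(D|L2)·P(L2) + P(D|L3)·P(L3) + P(D|L4)·P(L4)
      = 0.167·0.13 + 0.078·0.57 + 0.138·0.07 + 0.062·0.23
      = 0.02171 + 0.04446 + 0.00966 + 0.01426 = 0.09009

P(D) ≈ 0.0901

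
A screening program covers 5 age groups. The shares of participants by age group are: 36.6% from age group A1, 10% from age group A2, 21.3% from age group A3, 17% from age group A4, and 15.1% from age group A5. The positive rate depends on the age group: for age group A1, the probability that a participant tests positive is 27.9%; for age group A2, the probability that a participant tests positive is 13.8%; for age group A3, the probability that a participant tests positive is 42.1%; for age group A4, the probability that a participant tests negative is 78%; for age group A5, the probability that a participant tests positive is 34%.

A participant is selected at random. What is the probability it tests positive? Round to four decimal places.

P(T|A4) = 1 − 0.78 = 0.22.
Using total probability over the partition,
P(T) = P(T|A1)·P(A1) + P(T|A2)·P(A2) + P(T|A3)·P(A3) + P(T|A4)·P(A4) + P(T|A5)·P(A5)
      = 0.279·0.366 + 0.138·0.1 + 0.421·0.213 + 0.22·0.17 + 0.34·0.151
      = 0.102114 + 0.0138 + 0.089673 + 0.0374 + 0.05134 = 0.294327

P(T) ≈ 0.2943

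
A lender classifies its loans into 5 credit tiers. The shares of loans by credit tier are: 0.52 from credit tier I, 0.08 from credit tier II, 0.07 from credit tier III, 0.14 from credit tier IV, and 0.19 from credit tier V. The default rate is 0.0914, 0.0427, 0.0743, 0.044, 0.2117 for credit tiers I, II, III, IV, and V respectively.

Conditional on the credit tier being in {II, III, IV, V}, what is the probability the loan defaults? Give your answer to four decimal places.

Let S = {II, III, IV, V}.
P(S) = 0.08 + 0.07 + 0.14 + 0.19 = 0.48.
P(D ∩ S) = 0.0427·0.08 + 0.0743·0.07 + 0.044·0.14 + 0.2117·0.19 = 0.003416 + 0.005201 + 0.00616 + 0.040223 = 0.055.
P(D | S) = 0.055 / 0.48 = 0.114583…

0.1146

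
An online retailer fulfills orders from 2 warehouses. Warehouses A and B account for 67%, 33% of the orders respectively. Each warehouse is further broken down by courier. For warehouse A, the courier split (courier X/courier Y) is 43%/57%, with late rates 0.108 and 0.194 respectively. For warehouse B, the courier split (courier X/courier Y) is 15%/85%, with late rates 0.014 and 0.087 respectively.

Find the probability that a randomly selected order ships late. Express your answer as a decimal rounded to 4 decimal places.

P(L|A) = 0.43·0.108 + 0.57·0.194 = 0.04644 + 0.11058 = 0.15702
P(L|B) = 0.15·0.014 + 0.85·0.087 = 0.0021 + 0.07395 = 0.07605
By total probability over the outer partition,
P(L) = 0.67·0.15702 + 0.33·0.07605
      = 0.1052034 + 0.0250965 = 0.1302999

P(L) ≈ 0.1303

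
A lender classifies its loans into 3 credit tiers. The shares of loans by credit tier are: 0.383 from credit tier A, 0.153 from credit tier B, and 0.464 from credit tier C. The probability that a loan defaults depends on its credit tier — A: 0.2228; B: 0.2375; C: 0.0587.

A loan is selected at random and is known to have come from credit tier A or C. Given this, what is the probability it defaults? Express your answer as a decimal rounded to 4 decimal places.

0.1329

Let S = {A, C}.
P(S) = 0.383 + 0.464 = 0.847.
P(D ∩ S) = 0.2228·0.383 + 0.0587·0.464 = 0.0853324 + 0.0272368 = 0.1125692.
P(D | S) = 0.1125692 / 0.847 = 0.132903…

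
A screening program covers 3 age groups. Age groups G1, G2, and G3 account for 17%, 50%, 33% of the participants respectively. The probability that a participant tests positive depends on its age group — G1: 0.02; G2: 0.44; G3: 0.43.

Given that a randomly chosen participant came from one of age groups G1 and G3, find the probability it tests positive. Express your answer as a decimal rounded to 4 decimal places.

Let S = {G1, G3}.
P(S) = 0.17 + 0.33 = 0.5.
P(T ∩ S) = 0.02·0.17 + 0.43·0.33 = 0.0034 + 0.1419 = 0.1453.
P(T | S) = 0.1453 / 0.5 = 0.290600…

P(T|S) ≈ 0.2906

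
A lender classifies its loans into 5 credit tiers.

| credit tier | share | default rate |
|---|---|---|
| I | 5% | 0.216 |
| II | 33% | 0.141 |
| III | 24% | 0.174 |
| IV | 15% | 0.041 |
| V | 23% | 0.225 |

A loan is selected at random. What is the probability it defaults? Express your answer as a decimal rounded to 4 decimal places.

P(D) = P(D|I)·P(I) + P(D|II)·P(II) + P(D|III)·P(III) + P(D|IV)·P(IV) + P(D|V)·P(V)
      = 0.216·0.05 + 0.141·0.33 + 0.174·0.24 + 0.041·0.15 + 0.225·0.23
      = 0.0108 + 0.04653 + 0.04176 + 0.00615 + 0.05175 = 0.15699

P(D) ≈ 0.1570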